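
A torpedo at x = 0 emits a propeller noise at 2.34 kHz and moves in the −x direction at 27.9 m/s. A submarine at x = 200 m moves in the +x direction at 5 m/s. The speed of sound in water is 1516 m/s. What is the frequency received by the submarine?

2.29 kHz

The observer lies on the +x side, so the source is heading away from the observer and the observer is heading away from the source.
Both move, so f' = f · (v − v_o)/(v + v_s).
f' = 2.34 × (1516 − 5)/(1516 + 27.9) = 2.34 × 1511/1543.9 ≈ 2.29 kHz.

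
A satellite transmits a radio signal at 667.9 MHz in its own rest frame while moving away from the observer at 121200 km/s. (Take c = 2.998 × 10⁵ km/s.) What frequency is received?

β = v/c = 121200/299800 = 0.4043.
Relativistic Doppler for frequency: f' = f₀ · √((1 − β)/(1 + β)).
f' = 667.9 × √(0.5957/1.4043) = 667.9 × 0.65133 ≈ 435.0 MHz.

435.0 MHz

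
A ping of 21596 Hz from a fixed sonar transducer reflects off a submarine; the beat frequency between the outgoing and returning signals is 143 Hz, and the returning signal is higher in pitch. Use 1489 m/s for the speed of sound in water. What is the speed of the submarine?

Double Doppler shift off a moving reflector: f₂ = f₀ · (v + u)/(v − u) (u > 0 toward emitter).
Returning signal is higher, so f₂ = f₀ + Δf = 21596 + 143 = 21739 Hz.
Rearranging, u = v · (f₂ − f₀)/(f₂ + f₀) = 1489 × 143/43335 ≈ 4.9 m/s.
So the submarine is moving at 4.9 m/s toward the emitter.

4.9 m/s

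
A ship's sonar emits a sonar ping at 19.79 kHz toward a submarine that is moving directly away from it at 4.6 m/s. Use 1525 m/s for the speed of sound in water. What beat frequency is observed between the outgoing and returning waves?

119 Hz

The submarine first receives the wave as a moving observer: f₁ = f₀ · (v − u)/v = 19.79 × (1525 − 4.6)/1525 ≈ 19.7303 kHz.
On reflection it acts as a source moving away from the stationary detector: f₂ = f₁ · v/(v + u) = 19.7303 × 1525/1529.6 ≈ 19.6710 kHz.
Equivalently f₂ = f₀ · (v − u)/(v + u).
Beat frequency (with f₀ = 19790 Hz): |f₂ − f₀| = 2u·f₀/(v + u) = 2 × 4.6 × 19790/1529.6 ≈ 119 Hz.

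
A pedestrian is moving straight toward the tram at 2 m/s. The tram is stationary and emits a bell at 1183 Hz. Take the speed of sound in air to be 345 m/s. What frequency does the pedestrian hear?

1190 Hz

Moving observer, stationary source: f' = f · (v + v_o)/v.
f' = 1183 × (345 + 2)/345 = 1183 × 347/345 ≈ 1190 Hz.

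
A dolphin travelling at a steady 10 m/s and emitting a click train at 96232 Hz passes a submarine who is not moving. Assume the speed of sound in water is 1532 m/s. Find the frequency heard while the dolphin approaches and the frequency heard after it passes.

96864 Hz approaching; 95608 Hz receding

Approaching: f₁ = f · v/(v − v_s) = 96232 × 1532/1522 ≈ 96864 Hz.
Receding: f₂ = f · v/(v + v_s) = 96232 × 1532/1542 ≈ 95608 Hz.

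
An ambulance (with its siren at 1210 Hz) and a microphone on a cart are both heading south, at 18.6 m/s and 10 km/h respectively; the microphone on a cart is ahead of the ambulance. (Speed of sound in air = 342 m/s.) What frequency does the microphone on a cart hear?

10 km/h = 2.778 m/s.
The microphone on a cart is ahead, so the ambulance is moving toward it while the microphone on a cart is moving away from the ambulance.
General Doppler shift: f' = f · (v − v_o)/(v − v_s).
f' = 1210 × (342 − 2.778)/(342 − 18.6) = 1210 × 339.22/323.4 ≈ 1269 Hz.

1269 Hz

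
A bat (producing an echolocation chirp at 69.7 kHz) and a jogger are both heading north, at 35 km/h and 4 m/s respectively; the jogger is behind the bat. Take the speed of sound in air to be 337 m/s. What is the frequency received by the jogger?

35 km/h = 9.722 m/s.
The jogger is behind, so the bat is moving away from it while the jogger is moving toward the bat.
General Doppler shift: f' = f · (v + v_o)/(v + v_s).
f' = 69.7 × (337 + 4)/(337 + 9.722) = 69.7 × 341/346.72 ≈ 68.5 kHz.

68.5 kHz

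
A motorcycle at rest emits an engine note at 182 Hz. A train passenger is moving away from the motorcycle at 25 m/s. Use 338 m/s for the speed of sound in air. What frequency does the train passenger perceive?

169 Hz

Moving observer, stationary source: f' = f · (v − v_o)/v.
f' = 182 × (338 − 25)/338 = 182 × 313/338 ≈ 169 Hz.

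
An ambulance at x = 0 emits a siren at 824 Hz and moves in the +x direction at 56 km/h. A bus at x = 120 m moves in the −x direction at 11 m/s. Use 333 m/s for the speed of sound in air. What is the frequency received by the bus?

56 km/h = 15.56 m/s.
The observer lies on the +x side, so the source is heading toward the observer and the observer is heading toward the source.
Both move, so f' = f · (v + v_o)/(v − v_s).
f' = 824 × (333 + 11)/(333 − 15.56) = 824 × 344/317.44 ≈ 893 Hz.

893 Hz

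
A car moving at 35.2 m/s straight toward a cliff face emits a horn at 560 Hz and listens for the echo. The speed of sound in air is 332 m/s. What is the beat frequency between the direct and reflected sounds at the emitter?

133 Hz

The cliff face receives the sound from a moving source: f₁ = f₀ · v/(v − v_e) = 560 × 332/296.8 ≈ 626.4 Hz.
On the return leg the car is a moving observer: f₂ = f₁ · (v + v_e)/v = 626.4 × 367.2/332 ≈ 692.8 Hz.
Beat against the emitted tone: |f₂ − f₀| = 2v_e·f₀/(v − v_e) = 2 × 35.2 × 560/296.8 ≈ 133 Hz.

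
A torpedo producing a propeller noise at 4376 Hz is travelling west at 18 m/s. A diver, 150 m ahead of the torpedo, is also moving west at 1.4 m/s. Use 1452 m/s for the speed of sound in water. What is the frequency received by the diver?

The diver is ahead, so the torpedo is moving toward it while the diver is moving away from the torpedo.
With source approaching and observer receding, f' = f · (v − v_o)/(v − v_s).
f' = 4376 × (1452 − 1.4)/(1452 − 18) = 4376 × 1450.6/1434 ≈ 4427 Hz.

4427 Hz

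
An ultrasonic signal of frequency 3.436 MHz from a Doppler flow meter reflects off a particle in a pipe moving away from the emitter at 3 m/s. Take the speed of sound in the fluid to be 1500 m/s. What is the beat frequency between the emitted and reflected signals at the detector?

At the particle in a pipe (a moving observer), f₁ = f₀ · (v − u)/v = 3.436 × 1497/1500 ≈ 3.42913 MHz.
On reflection it acts as a source moving away from the stationary detector: f₂ = f₁ · v/(v + u) = 3.42913 × 1500/1503 ≈ 3.42228 MHz.
Beat frequency (with f₀ = 3436000 Hz): |f₂ − f₀| = 2u·f₀/(v + u) = 2 × 3 × 3436000/1503 ≈ 13717 Hz.

13717 Hz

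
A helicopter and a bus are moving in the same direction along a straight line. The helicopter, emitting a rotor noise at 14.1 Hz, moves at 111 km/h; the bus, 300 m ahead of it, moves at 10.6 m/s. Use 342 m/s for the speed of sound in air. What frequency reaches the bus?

111 km/h = 30.83 m/s.
The bus is ahead, so the helicopter is moving toward it while the bus is moving away from the helicopter.
General Doppler shift: f' = f · (v − v_o)/(v − v_s).
f' = 14.1 × (342 − 10.6)/(342 − 30.83) = 14.1 × 331.4/311.17 ≈ 15.0 Hz.

15.0 Hz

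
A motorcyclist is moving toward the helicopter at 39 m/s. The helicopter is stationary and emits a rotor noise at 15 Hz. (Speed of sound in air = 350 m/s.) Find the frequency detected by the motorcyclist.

16.7 Hz

Moving observer, stationary source: f' = f · (v + v_o)/v.
f' = 15 × (350 + 39)/350 = 15 × 389/350 ≈ 16.7 Hz.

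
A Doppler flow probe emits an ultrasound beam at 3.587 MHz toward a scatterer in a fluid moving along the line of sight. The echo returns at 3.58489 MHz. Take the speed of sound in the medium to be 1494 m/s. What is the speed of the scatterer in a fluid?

0.44 m/s

Double Doppler shift off a moving reflector: f₂ = f₀ · (v + u)/(v − u) (u > 0 toward emitter).
Rearranging, u = v · (f₂ − f₀)/(f₂ + f₀) = 1494 × -0.00211/7.17189 ≈ -0.44 m/s.
So the scatterer in a fluid is moving at 0.44 m/s away from the emitter.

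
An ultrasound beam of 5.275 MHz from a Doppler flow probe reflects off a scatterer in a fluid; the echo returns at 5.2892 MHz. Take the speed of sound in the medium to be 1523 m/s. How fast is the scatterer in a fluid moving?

Double Doppler shift off a moving reflector: f₂ = f₀ · (v + u)/(v − u) (u > 0 toward emitter).
Rearranging, u = v · (f₂ − f₀)/(f₂ + f₀) = 1523 × 0.0142/10.5642 ≈ 2.05 m/s.
So the scatterer in a fluid is moving at 2.05 m/s toward the emitter.

2.05 m/s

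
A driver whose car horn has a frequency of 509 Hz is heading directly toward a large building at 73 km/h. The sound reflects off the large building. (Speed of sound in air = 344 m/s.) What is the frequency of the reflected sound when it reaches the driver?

573 Hz

73 km/h = 20.28 m/s.
The large building receives the sound from a moving source: f₁ = f₀ · v/(v − v_e) = 509 × 344/323.72 ≈ 541 Hz.
On the return leg the driver is a moving observer: f₂ = f₁ · (v + v_e)/v = 541 × 364.28/344 ≈ 573 Hz.
Equivalently f₂ = f₀ · (v + v_e)/(v − v_e).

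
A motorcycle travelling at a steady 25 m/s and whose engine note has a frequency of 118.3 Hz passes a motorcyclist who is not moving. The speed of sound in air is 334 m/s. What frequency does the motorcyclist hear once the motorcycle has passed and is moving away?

Receding: f₂ = f · v/(v + v_s) = 118.3 × 334/359 ≈ 110 Hz.

110 Hz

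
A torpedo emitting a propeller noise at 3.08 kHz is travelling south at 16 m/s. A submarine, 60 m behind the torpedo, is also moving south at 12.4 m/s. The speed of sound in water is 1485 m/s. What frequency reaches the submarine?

The submarine is behind, so the torpedo is moving away from it while the submarine is moving toward the torpedo.
General Doppler shift: f' = f · (v + v_o)/(v + v_s).
f' = 3.08 × (1485 + 12.4)/(1485 + 16) = 3.08 × 1497.4/1501 ≈ 3.07 kHz.

3.07 kHz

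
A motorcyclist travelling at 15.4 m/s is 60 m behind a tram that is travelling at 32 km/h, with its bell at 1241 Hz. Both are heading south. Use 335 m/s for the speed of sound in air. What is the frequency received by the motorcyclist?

1264 Hz

32 km/h = 8.889 m/s.
The motorcyclist is behind, so the tram is moving away from it while the motorcyclist is moving toward the tram.
Both move, so f' = f · (v + v_o)/(v + v_s).
f' = 1241 × (335 + 15.4)/(335 + 8.889) = 1241 × 350.4/343.89 ≈ 1264 Hz.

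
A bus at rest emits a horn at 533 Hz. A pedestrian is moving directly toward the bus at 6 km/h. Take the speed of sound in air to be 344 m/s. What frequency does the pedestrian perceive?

6 km/h = 1.667 m/s.
Moving observer, stationary source: f' = f · (v + v_o)/v.
f' = 533 × (344 + 1.667)/344 = 533 × 345.67/344 ≈ 536 Hz.

536 Hz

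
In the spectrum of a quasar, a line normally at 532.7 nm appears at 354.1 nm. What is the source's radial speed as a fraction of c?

0.387

λ'/λ₀ = 0.6647 < 1 (blueshift), so the source is approaching.
λ'/λ₀ = √((1 − β)/(1 + β)) for an approaching source ⇒ β = (1 − r²)/(1 + r²) with r = λ'/λ₀.
β = (1 − 0.4419)/(1 + 0.4419) ≈ 0.387.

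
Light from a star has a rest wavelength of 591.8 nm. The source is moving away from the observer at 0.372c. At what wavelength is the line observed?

Relativistic Doppler for wavelength: λ' = λ₀ · √((1 + β)/(1 − β)).
λ' = 591.8 × √(1.3720/0.6280) = 591.8 × 1.47808 ≈ 874.7 nm.

874.7 nm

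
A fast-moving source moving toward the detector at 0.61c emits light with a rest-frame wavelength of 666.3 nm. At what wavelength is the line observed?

327.9 nm

Relativistic Doppler for wavelength: λ' = λ₀ · √((1 − β)/(1 + β)).
λ' = 666.3 × √(0.3900/1.6100) = 666.3 × 0.49217 ≈ 327.9 nm.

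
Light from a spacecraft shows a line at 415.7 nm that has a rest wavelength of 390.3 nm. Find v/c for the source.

0.063c

λ'/λ₀ = 1.0651 > 1 (redshift), so the source is receding.
λ'/λ₀ = √((1 + β)/(1 − β)) for a receding source ⇒ β = (r² − 1)/(r² + 1) with r = λ'/λ₀.
β = (1.1344 − 1)/(1.1344 + 1) ≈ 0.063.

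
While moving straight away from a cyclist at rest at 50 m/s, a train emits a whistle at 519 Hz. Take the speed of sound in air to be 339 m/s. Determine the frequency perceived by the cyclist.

With the source moving away from a stationary observer, f' = f · v/(v + v_s).
f' = 519 × 339/(339 + 50) = 519 × 339/389 ≈ 452 Hz.

452 Hz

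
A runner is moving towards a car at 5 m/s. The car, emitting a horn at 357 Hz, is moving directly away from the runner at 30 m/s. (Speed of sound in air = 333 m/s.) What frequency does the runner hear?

332 Hz

Both move, so f' = f · (v + v_o)/(v + v_s).
f' = 357 × (333 + 5)/(333 + 30) = 357 × 338/363 ≈ 332 Hz.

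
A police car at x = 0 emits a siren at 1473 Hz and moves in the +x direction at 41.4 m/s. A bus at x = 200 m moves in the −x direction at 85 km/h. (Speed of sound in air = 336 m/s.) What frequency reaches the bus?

1798 Hz

85 km/h = 23.61 m/s.
The observer lies on the +x side, so the source is heading toward the observer and the observer is heading toward the source.
With source approaching and observer approaching, f' = f · (v + v_o)/(v − v_s).
f' = 1473 × (336 + 23.61)/(336 − 41.4) = 1473 × 359.61/294.6 ≈ 1798 Hz.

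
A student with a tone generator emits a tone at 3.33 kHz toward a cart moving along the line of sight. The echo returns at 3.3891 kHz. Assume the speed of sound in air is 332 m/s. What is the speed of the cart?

2.92 m/s

Double Doppler shift off a moving reflector: f₂ = f₀ · (v + u)/(v − u) (u > 0 toward emitter).
Rearranging, u = v · (f₂ − f₀)/(f₂ + f₀) = 332 × 0.0591/6.7191 ≈ 2.92 m/s.
So the cart is moving at 2.92 m/s toward the emitter.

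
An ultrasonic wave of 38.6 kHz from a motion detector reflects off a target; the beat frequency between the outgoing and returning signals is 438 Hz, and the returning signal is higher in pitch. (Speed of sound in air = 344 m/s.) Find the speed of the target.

Double Doppler shift off a moving reflector: f₂ = f₀ · (v + u)/(v − u) (u > 0 toward emitter).
Returning signal is higher, so f₂ = f₀ + Δf = 38600 + 438 = 39038 Hz.
Rearranging, u = v · (f₂ − f₀)/(f₂ + f₀) = 344 × 438/77638 ≈ 1.94 m/s.
So the target is moving at 1.94 m/s toward the emitter.

1.94 m/s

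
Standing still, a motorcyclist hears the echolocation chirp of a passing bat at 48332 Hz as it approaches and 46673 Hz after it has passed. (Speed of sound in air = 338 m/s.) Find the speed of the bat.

f₁/f₂ = (v + v_s)/(v − v_s), so v_s = v · (f₁ − f₂)/(f₁ + f₂).
v_s = 338 × (48332 − 46673)/(48332 + 46673) = 338 × 1659/95005 ≈ 5.9 m/s.

5.9 m/s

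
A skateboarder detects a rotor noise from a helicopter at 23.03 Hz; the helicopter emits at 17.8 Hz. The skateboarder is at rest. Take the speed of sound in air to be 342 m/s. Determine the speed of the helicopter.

78 m/s

f' > f, so the helicopter is approaching.
f' = f · v/(v − v_s) ⇒ v_s = v · |1 − f/f'|.
v_s = 342 × |1 − 17.8/23.03| = 342 × 0.2271 ≈ 78 m/s.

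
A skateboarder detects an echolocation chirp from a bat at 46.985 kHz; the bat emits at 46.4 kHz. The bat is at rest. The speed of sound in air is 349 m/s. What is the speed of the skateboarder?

4.4 m/s

f' > f, so the skateboarder is approaching.
f' = f · (v + v_o)/v ⇒ v_o = v · |f'/f − 1|.
v_o = 349 × |46.985/46.4 − 1| = 349 × 0.01261 ≈ 4.4 m/s.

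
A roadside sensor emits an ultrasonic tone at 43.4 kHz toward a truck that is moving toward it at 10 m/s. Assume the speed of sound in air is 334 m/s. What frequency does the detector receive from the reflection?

At the truck (a moving observer), f₁ = f₀ · (v + u)/v = 43.4 × 344/334 ≈ 44.7 kHz.
The reflection then acts as a moving source: f₂ = f₁ · v/(v − u) ≈ 46.1 kHz.
Equivalently f₂ = f₀ · (v + u)/(v − u).

46.1 kHz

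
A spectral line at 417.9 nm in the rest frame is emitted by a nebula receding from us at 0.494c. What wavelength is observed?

718.1 nm

Relativistic Doppler for wavelength: λ' = λ₀ · √((1 + β)/(1 − β)).
λ' = 417.9 × √(1.4940/0.5060) = 417.9 × 1.71830 ≈ 718.1 nm.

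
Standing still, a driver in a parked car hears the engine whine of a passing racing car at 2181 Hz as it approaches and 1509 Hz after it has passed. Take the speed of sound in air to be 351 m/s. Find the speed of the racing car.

64 m/s

f₁/f₂ = (v + v_s)/(v − v_s), so v_s = v · (f₁ − f₂)/(f₁ + f₂).
v_s = 351 × (2181 − 1509)/(2181 + 1509) = 351 × 672/3690 ≈ 64 m/s.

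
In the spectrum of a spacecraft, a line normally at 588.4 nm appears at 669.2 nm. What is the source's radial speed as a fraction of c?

0.128

λ'/λ₀ = 1.1373 > 1 (redshift), so the source is receding.
λ'/λ₀ = √((1 + β)/(1 − β)) for a receding source ⇒ β = (r² − 1)/(r² + 1) with r = λ'/λ₀.
β = (1.2935 − 1)/(1.2935 + 1) ≈ 0.128.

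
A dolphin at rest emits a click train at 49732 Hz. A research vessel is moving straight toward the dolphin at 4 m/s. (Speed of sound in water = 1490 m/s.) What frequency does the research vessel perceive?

Only the observer moves, toward the source, so f' = f · (v + v_o)/v.
f' = 49732 × (1490 + 4)/1490 = 49732 × 1494/1490 ≈ 49866 Hz.

49866 Hz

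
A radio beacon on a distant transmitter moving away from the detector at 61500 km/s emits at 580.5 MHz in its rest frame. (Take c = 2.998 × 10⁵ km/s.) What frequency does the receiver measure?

471.4 MHz

β = v/c = 61500/299800 = 0.2051.
Relativistic Doppler for frequency: f' = f₀ · √((1 − β)/(1 + β)).
f' = 580.5 × √(0.7949/1.2051) = 580.5 × 0.81213 ≈ 471.4 MHz.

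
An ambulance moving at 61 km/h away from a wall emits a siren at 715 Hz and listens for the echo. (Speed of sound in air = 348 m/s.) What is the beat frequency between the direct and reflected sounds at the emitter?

61 km/h = 16.94 m/s.
The wall receives the sound from a moving source: f₁ = f₀ · v/(v + v_e) = 715 × 348/364.94 ≈ 681.8 Hz.
On the return leg the ambulance is a moving observer: f₂ = f₁ · (v − v_e)/v = 681.8 × 331.06/348 ≈ 648.6 Hz.
Beat against the emitted tone: |f₂ − f₀| = 2v_e·f₀/(v + v_e) = 2 × 16.94 × 715/364.94 ≈ 66 Hz.

66 Hz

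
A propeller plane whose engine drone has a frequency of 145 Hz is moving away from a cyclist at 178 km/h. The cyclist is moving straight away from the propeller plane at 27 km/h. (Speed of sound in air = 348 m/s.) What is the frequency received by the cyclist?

178 km/h = 49.44 m/s; 27 km/h = 7.5 m/s.
Both move, so f' = f · (v − v_o)/(v + v_s).
f' = 145 × (348 − 7.5)/(348 + 49.44) = 145 × 340.5/397.44 ≈ 124 Hz.

124 Hz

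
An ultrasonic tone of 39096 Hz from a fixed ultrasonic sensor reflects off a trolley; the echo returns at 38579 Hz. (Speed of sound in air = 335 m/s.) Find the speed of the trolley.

2.23 m/s

Double Doppler shift off a moving reflector: f₂ = f₀ · (v + u)/(v − u) (u > 0 toward emitter).
Rearranging, u = v · (f₂ − f₀)/(f₂ + f₀) = 335 × -517/77675 ≈ -2.23 m/s.
So the trolley is moving at 2.23 m/s away from the emitter.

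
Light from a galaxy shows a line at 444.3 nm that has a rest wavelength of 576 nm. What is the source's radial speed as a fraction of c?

0.254c

λ'/λ₀ = 0.7714 < 1 (blueshift), so the source is approaching.
λ'/λ₀ = √((1 − β)/(1 + β)) for an approaching source ⇒ β = (1 − r²)/(1 + r²) with r = λ'/λ₀.
β = (1 − 0.5950)/(1 + 0.5950) ≈ 0.254.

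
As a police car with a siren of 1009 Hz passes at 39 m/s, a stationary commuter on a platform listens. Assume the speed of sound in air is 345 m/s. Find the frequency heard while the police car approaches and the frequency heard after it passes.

1138 Hz approaching; 907 Hz receding

Approaching: f₁ = f · v/(v − v_s) = 1009 × 345/306 ≈ 1138 Hz.
Receding: f₂ = f · v/(v + v_s) = 1009 × 345/384 ≈ 907 Hz.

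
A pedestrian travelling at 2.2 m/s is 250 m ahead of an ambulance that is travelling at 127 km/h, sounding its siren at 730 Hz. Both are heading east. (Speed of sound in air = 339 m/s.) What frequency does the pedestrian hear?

810 Hz

127 km/h = 35.28 m/s.
The pedestrian is ahead, so the ambulance is moving toward it while the pedestrian is moving away from the ambulance.
With source approaching and observer receding, f' = f · (v − v_o)/(v − v_s).
f' = 730 × (339 − 2.2)/(339 − 35.28) = 730 × 336.8/303.72 ≈ 810 Hz.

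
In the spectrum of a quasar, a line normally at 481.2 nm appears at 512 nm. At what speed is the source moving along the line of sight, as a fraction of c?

λ'/λ₀ = 1.0640 > 1 (redshift), so the source is receding.
λ'/λ₀ = √((1 + β)/(1 − β)) for a receding source ⇒ β = (r² − 1)/(r² + 1) with r = λ'/λ₀.
β = (1.1321 − 1)/(1.1321 + 1) ≈ 0.062.

0.062c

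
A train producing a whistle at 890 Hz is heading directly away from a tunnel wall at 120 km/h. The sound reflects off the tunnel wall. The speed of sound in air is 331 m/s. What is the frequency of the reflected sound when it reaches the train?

727 Hz

120 km/h = 33.33 m/s.
The tunnel wall receives the sound from a moving source: f₁ = f₀ · v/(v + v_e) = 890 × 331/364.33 ≈ 809 Hz.
On the return leg the train is a moving observer: f₂ = f₁ · (v − v_e)/v = 809 × 297.67/331 ≈ 727 Hz.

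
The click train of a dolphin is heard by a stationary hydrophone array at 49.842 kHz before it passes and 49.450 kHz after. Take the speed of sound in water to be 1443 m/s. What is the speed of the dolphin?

5.7 m/s

f₁/f₂ = (v + v_s)/(v − v_s), so v_s = v · (f₁ − f₂)/(f₁ + f₂).
v_s = 1443 × (49.842 − 49.450)/(49.842 + 49.450) = 1443 × 0.392/99.292 ≈ 5.7 m/s.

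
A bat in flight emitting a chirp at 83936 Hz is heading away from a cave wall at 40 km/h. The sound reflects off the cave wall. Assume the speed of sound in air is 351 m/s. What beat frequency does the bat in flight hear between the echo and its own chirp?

5151 Hz

40 km/h = 11.11 m/s.
The cave wall receives the sound from a moving source: f₁ = f₀ · v/(v + v_e) = 83936 × 351/362.11 ≈ 81360 Hz.
On the return leg the bat in flight is a moving observer: f₂ = f₁ · (v − v_e)/v = 81360 × 339.89/351 ≈ 78785 Hz.
Equivalently f₂ = f₀ · (v − v_e)/(v + v_e).
Beat against the emitted tone: |f₂ − f₀| = 2v_e·f₀/(v + v_e) = 2 × 11.11 × 83936/362.11 ≈ 5151 Hz.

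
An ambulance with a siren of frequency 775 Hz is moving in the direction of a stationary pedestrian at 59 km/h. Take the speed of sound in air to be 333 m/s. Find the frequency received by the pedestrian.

815 Hz

59 km/h = 16.39 m/s.
Only the source moves, toward the listener, so f' = f · v/(v − v_s).
f' = 775 × 333/(333 − 16.39) = 775 × 333/316.6 ≈ 815 Hz.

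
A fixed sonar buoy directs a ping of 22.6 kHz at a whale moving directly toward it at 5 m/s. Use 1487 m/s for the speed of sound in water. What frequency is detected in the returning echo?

22.8 kHz

The whale first receives the wave as a moving observer: f₁ = f₀ · (v + u)/v = 22.6 × (1487 + 5)/1487 ≈ 22.7 kHz.
On reflection it acts as a source moving toward the stationary detector: f₂ = f₁ · v/(v − u) = 22.7 × 1487/1482 ≈ 22.8 kHz.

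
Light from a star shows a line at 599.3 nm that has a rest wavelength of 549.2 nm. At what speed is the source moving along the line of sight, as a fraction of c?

0.087c

λ'/λ₀ = 1.0912 > 1 (redshift), so the source is receding.
λ'/λ₀ = √((1 + β)/(1 − β)) for a receding source ⇒ β = (r² − 1)/(r² + 1) with r = λ'/λ₀.
β = (1.1908 − 1)/(1.1908 + 1) ≈ 0.087.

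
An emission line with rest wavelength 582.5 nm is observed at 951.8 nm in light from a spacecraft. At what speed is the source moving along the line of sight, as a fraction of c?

λ'/λ₀ = 1.6340 > 1 (redshift), so the source is receding.
λ'/λ₀ = √((1 + β)/(1 − β)) for a receding source ⇒ β = (r² − 1)/(r² + 1) with r = λ'/λ₀.
β = (2.6699 − 1)/(2.6699 + 1) ≈ 0.455.

0.455c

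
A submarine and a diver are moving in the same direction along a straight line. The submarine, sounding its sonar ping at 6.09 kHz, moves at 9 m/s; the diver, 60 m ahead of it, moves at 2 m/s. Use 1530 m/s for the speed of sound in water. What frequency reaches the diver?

6.12 kHz

The diver is ahead, so the submarine is moving toward it while the diver is moving away from the submarine.
Both move, so f' = f · (v − v_o)/(v − v_s).
f' = 6.09 × (1530 − 2)/(1530 − 9) = 6.09 × 1528/1521 ≈ 6.12 kHz.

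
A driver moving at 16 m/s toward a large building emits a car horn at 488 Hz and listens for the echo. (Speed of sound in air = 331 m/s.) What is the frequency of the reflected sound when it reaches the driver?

The large building receives the sound from a moving source: f₁ = f₀ · v/(v − v_e) = 488 × 331/315 ≈ 513 Hz.
On the return leg the driver is a moving observer: f₂ = f₁ · (v + v_e)/v = 513 × 347/331 ≈ 538 Hz.
Equivalently f₂ = f₀ · (v + v_e)/(v − v_e).

538 Hz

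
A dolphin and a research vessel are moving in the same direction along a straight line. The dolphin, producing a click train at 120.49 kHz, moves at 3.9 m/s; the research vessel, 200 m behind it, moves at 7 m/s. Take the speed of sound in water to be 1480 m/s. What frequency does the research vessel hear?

The research vessel is behind, so the dolphin is moving away from it while the research vessel is moving toward the dolphin.
With source receding and observer approaching, f' = f · (v + v_o)/(v + v_s).
f' = 120.49 × (1480 + 7)/(1480 + 3.9) = 120.49 × 1487/1483.9 ≈ 120.7 kHz.

120.7 kHz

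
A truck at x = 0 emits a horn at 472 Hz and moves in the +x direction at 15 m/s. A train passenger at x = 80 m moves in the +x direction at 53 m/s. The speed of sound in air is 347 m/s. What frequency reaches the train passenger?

The observer lies on the +x side, so the source is heading toward the observer and the observer is heading away from the source.
Both move, so f' = f · (v − v_o)/(v − v_s).
f' = 472 × (347 − 53)/(347 − 15) = 472 × 294/332 ≈ 418 Hz.

418 Hz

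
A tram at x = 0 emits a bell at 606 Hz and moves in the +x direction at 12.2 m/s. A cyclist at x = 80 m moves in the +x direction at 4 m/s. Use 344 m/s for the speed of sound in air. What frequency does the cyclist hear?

621 Hz

The observer lies on the +x side, so the source is heading toward the observer and the observer is heading away from the source.
Both move, so f' = f · (v − v_o)/(v − v_s).
f' = 606 × (344 − 4)/(344 − 12.2) = 606 × 340/331.8 ≈ 621 Hz.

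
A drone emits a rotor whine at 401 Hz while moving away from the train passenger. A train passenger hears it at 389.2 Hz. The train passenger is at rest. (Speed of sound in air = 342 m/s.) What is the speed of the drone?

10.4 m/s

f' = f · v/(v + v_s) ⇒ v_s = v · |1 − f/f'|.
v_s = 342 × |1 − 401/389.2| = 342 × 0.03032 ≈ 10.4 m/s.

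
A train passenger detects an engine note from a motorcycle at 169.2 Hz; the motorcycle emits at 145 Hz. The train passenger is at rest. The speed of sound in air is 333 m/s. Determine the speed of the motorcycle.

48 m/s

f' > f, so the motorcycle is approaching.
f' = f · v/(v − v_s) ⇒ v_s = v · |1 − f/f'|.
v_s = 333 × |1 − 145/169.2| = 333 × 0.143 ≈ 48 m/s.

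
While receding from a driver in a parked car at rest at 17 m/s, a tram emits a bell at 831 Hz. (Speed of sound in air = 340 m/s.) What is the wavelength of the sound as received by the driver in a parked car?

Only the source moves, away from the listener, so f' = f · v/(v + v_s).
f' = 831 × 340/(340 + 17) ≈ 791 Hz.
λ' = v/f' = 340/791.429 ≈ 43.0 cm.

43.0 cm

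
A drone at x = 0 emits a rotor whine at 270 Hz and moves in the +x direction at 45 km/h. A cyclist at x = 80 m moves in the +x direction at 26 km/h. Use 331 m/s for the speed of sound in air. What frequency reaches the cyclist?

45 km/h = 12.5 m/s; 26 km/h = 7.222 m/s.
The observer lies on the +x side, so the source is heading toward the observer and the observer is heading away from the source.
General Doppler shift: f' = f · (v − v_o)/(v − v_s).
f' = 270 × (331 − 7.222)/(331 − 12.5) = 270 × 323.78/318.5 ≈ 274 Hz.

274 Hz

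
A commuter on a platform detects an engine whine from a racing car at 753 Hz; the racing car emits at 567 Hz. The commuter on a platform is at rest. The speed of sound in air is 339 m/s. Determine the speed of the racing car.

84 m/s

f' > f, so the racing car is approaching.
f' = f · v/(v − v_s) ⇒ v_s = v · |1 − f/f'|.
v_s = 339 × |1 − 567/753| = 339 × 0.247 ≈ 84 m/s.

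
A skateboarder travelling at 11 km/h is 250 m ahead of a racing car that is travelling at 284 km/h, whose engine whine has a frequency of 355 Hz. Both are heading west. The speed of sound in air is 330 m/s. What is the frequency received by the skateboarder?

462 Hz

284 km/h = 78.89 m/s; 11 km/h = 3.056 m/s.
The skateboarder is ahead, so the racing car is moving toward it while the skateboarder is moving away from the racing car.
General Doppler shift: f' = f · (v − v_o)/(v − v_s).
f' = 355 × (330 − 3.056)/(330 − 78.89) = 355 × 326.94/251.11 ≈ 462 Hz.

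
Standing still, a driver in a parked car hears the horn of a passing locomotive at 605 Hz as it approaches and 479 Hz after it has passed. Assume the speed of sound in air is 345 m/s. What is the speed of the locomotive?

f₁/f₂ = (v + v_s)/(v − v_s), so v_s = v · (f₁ − f₂)/(f₁ + f₂).
v_s = 345 × (605 − 479)/(605 + 479) = 345 × 126/1084 ≈ 40 m/s.

40 m/s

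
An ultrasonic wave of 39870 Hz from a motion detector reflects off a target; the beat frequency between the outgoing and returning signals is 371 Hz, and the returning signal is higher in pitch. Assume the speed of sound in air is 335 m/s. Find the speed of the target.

1.55 m/s

Double Doppler shift off a moving reflector: f₂ = f₀ · (v + u)/(v − u) (u > 0 toward emitter).
Returning signal is higher, so f₂ = f₀ + Δf = 39870 + 371 = 40241 Hz.
Rearranging, u = v · (f₂ − f₀)/(f₂ + f₀) = 335 × 371/80111 ≈ 1.55 m/s.
So the target is moving at 1.55 m/s toward the emitter.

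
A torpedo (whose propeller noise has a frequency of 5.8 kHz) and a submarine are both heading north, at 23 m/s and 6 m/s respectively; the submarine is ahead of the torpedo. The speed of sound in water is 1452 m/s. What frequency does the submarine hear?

The submarine is ahead, so the torpedo is moving toward it while the submarine is moving away from the torpedo.
General Doppler shift: f' = f · (v − v_o)/(v − v_s).
f' = 5.8 × (1452 − 6)/(1452 − 23) = 5.8 × 1446/1429 ≈ 5.87 kHz.

5.87 kHz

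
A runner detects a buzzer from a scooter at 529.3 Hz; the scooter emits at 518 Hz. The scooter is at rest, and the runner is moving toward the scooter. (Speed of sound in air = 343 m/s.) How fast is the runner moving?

7.5 m/s

f' = f · (v + v_o)/v ⇒ v_o = v · |f'/f − 1|.
v_o = 343 × |529.3/518 − 1| = 343 × 0.02181 ≈ 7.5 m/s.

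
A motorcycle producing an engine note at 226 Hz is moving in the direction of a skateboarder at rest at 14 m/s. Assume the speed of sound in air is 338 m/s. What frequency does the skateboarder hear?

236 Hz

Only the source moves, toward the listener, so f' = f · v/(v − v_s).
f' = 226 × 338/(338 − 14) = 226 × 338/324 ≈ 236 Hz.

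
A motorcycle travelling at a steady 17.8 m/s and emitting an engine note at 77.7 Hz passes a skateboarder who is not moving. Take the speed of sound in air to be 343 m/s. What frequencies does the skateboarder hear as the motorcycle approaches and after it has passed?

Approaching: f₁ = f · v/(v − v_s) = 77.7 × 343/325.2 ≈ 82 Hz.
Receding: f₂ = f · v/(v + v_s) = 77.7 × 343/360.8 ≈ 74 Hz.

82 Hz approaching; 74 Hz receding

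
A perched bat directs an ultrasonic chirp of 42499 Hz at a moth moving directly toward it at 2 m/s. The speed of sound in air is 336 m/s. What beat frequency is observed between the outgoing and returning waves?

At the moth (a moving observer), f₁ = f₀ · (v + u)/v = 42499 × 338/336 ≈ 42752 Hz.
The reflection then acts as a moving source: f₂ = f₁ · v/(v − u) ≈ 43008 Hz.
Equivalently f₂ = f₀ · (v + u)/(v − u).
Beat frequency: |f₂ − f₀| = 2u·f₀/(v − u) = 2 × 2 × 42499/334 ≈ 509 Hz.

509 Hz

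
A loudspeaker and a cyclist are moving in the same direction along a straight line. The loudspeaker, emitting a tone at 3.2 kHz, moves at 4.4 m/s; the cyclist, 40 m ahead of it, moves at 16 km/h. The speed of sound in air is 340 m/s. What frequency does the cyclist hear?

16 km/h = 4.444 m/s.
The cyclist is ahead, so the loudspeaker is moving toward it while the cyclist is moving away from the loudspeaker.
With source approaching and observer receding, f' = f · (v − v_o)/(v − v_s).
f' = 3.2 × (340 − 4.444)/(340 − 4.4) = 3.2 × 335.56/335.6 ≈ 3.20 kHz.

3.20 kHz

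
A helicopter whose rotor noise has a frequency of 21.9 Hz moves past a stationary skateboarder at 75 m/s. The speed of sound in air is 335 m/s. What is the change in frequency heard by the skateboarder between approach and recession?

Approaching: f₁ = f · v/(v − v_s) = 21.9 × 335/260 ≈ 28.2 Hz.
Receding: f₂ = f · v/(v + v_s) = 21.9 × 335/410 ≈ 17.9 Hz.
Drop: f₁ − f₂ = 2f·v·v_s/(v² − v_s²) = 2 × 21.9 × 335 × 75/(335² − 75²) ≈ 10.3 Hz.

10.3 Hz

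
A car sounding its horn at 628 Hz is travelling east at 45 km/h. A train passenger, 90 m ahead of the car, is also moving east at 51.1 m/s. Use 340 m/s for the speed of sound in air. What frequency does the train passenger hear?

554 Hz

45 km/h = 12.5 m/s.
The train passenger is ahead, so the car is moving toward it while the train passenger is moving away from the car.
General Doppler shift: f' = f · (v − v_o)/(v − v_s).
f' = 628 × (340 − 51.1)/(340 − 12.5) = 628 × 288.9/327.5 ≈ 554 Hz.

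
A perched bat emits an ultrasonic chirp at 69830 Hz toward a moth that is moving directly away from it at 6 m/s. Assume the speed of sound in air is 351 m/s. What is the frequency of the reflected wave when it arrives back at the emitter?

The moth first receives the wave as a moving observer: f₁ = f₀ · (v − u)/v = 69830 × (351 − 6)/351 ≈ 68636 Hz.
On reflection it acts as a source moving away from the stationary detector: f₂ = f₁ · v/(v + u) = 68636 × 351/357 ≈ 67483 Hz.

67483 Hz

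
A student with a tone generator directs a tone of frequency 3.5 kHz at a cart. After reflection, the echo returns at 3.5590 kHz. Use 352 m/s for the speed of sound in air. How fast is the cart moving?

Double Doppler shift off a moving reflector: f₂ = f₀ · (v + u)/(v − u) (u > 0 toward emitter).
Rearranging, u = v · (f₂ − f₀)/(f₂ + f₀) = 352 × 0.0590/7.0590 ≈ 2.94 m/s.
So the cart is moving at 2.94 m/s toward the emitter.

2.94 m/s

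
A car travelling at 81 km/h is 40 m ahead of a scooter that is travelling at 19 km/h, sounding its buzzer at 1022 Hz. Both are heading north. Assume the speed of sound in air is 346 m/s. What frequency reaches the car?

970 Hz

19 km/h = 5.278 m/s; 81 km/h = 22.5 m/s.
The car is ahead, so the scooter is moving toward it while the car is moving away from the scooter.
With source approaching and observer receding, f' = f · (v − v_o)/(v − v_s).
f' = 1022 × (346 − 22.5)/(346 − 5.278) = 1022 × 323.5/340.72 ≈ 970 Hz.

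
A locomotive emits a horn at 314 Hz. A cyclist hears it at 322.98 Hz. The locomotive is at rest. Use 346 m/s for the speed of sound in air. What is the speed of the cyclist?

9.9 m/s

f' > f, so the cyclist is approaching.
f' = f · (v + v_o)/v ⇒ v_o = v · |f'/f − 1|.
v_o = 346 × |322.98/314 − 1| = 346 × 0.0286 ≈ 9.9 m/s.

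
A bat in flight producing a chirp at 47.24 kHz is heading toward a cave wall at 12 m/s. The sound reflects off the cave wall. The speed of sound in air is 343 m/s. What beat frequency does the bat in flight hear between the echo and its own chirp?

The cave wall receives the sound from a moving source: f₁ = f₀ · v/(v − v_e) = 47.24 × 343/331 ≈ 48.95 kHz.
On the return leg the bat in flight is a moving observer: f₂ = f₁ · (v + v_e)/v = 48.95 × 355/343 ≈ 50.67 kHz.
Equivalently f₂ = f₀ · (v + v_e)/(v − v_e).
Beat against the emitted tone (with f₀ = 47240 Hz): |f₂ − f₀| = 2v_e·f₀/(v − v_e) = 2 × 12 × 47240/331 ≈ 3425 Hz.

3425 Hz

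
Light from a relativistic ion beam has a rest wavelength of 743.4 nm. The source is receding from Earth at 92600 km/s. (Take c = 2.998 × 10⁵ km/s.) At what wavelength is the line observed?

β = v/c = 92600/299800 = 0.3089.
Relativistic Doppler for wavelength: λ' = λ₀ · √((1 + β)/(1 − β)).
λ' = 743.4 × √(1.3089/0.6911) = 743.4 × 1.37616 ≈ 1023.0 nm.

1023.0 nm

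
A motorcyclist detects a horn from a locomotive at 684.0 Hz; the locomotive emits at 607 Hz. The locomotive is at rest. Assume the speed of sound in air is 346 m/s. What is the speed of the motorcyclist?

f' > f, so the motorcyclist is approaching.
f' = f · (v + v_o)/v ⇒ v_o = v · |f'/f − 1|.
v_o = 346 × |684.0/607 − 1| = 346 × 0.1269 ≈ 44 m/s.

44 m/s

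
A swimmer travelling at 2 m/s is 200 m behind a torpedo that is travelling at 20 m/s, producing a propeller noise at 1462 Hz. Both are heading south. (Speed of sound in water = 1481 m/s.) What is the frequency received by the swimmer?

1444 Hz

The swimmer is behind, so the torpedo is moving away from it while the swimmer is moving toward the torpedo.
General Doppler shift: f' = f · (v + v_o)/(v + v_s).
f' = 1462 × (1481 + 2)/(1481 + 20) = 1462 × 1483/1501 ≈ 1444 Hz.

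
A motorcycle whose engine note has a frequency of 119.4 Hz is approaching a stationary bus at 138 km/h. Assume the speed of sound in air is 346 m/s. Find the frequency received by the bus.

134 Hz

138 km/h = 38.33 m/s.
Moving source, stationary observer: f' = f · v/(v − v_s) since the source is approaching.
f' = 119.4 × 346/(346 − 38.33) = 119.4 × 346/307.7 ≈ 134 Hz.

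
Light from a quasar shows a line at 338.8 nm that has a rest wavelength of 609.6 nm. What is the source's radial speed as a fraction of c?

0.528c

λ'/λ₀ = 0.5558 < 1 (blueshift), so the source is approaching.
λ'/λ₀ = √((1 − β)/(1 + β)) for an approaching source ⇒ β = (1 − r²)/(1 + r²) with r = λ'/λ₀.
β = (1 − 0.3089)/(1 + 0.3089) ≈ 0.528.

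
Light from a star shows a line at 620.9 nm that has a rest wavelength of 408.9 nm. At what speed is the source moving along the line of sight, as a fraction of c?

λ'/λ₀ = 1.5185 > 1 (redshift), so the source is receding.
λ'/λ₀ = √((1 + β)/(1 − β)) for a receding source ⇒ β = (r² − 1)/(r² + 1) with r = λ'/λ₀.
β = (2.3057 − 1)/(2.3057 + 1) ≈ 0.395.

0.395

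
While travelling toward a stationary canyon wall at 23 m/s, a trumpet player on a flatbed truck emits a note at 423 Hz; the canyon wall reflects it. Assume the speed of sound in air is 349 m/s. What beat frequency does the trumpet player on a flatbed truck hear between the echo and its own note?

59.7 Hz

The canyon wall receives the sound from a moving source: f₁ = f₀ · v/(v − v_e) = 423 × 349/326 ≈ 452.8 Hz.
On the return leg the trumpet player on a flatbed truck is a moving observer: f₂ = f₁ · (v + v_e)/v = 452.8 × 372/349 ≈ 482.7 Hz.
Beat against the emitted tone: |f₂ − f₀| = 2v_e·f₀/(v − v_e) = 2 × 23 × 423/326 ≈ 59.7 Hz.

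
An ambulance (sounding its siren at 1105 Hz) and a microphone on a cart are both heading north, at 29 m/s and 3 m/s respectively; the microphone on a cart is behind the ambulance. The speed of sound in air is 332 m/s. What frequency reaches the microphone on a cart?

The microphone on a cart is behind, so the ambulance is moving away from it while the microphone on a cart is moving toward the ambulance.
General Doppler shift: f' = f · (v + v_o)/(v + v_s).
f' = 1105 × (332 + 3)/(332 + 29) = 1105 × 335/361 ≈ 1025 Hz.

1025 Hz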